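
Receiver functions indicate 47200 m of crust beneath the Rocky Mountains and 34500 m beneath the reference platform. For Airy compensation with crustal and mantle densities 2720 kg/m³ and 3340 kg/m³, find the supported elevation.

Excess crust Δ = 47200 m − 34500 m = 12700 m, split between elevation h and root r with h + r = Δ.
Airy balance ρ_c h = (ρ_m − ρ_c) r gives r = h ρ_c/(ρ_m − ρ_c), so h (1 + ρ_c/(ρ_m − ρ_c)) = Δ, i.e. h = Δ (ρ_m − ρ_c)/ρ_m.
h = 12700 m × 620/3340 = 2360 m.

2360 m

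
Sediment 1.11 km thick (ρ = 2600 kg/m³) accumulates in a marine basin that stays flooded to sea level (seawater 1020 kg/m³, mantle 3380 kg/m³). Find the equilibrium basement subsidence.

0.743 km

Submarine loading: the sediment displaces seawater, and the subsidence is in turn flooded, so s (ρ_m − ρ_w) = t (ρ_sed − ρ_w).
s = 1.11 km × (2600 − 1020) / (3380 − 1020) = 0.743 km.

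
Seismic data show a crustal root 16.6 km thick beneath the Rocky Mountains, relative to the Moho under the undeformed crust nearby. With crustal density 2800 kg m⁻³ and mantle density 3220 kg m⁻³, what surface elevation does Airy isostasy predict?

Isostatic balance requires: ρ_c h = (ρ_m − ρ_c) r.
h = r (ρ_m − ρ_c) / ρ_c = 16.6 km × (3220 − 2800) / 2800 = 2.49 km.

2.49 km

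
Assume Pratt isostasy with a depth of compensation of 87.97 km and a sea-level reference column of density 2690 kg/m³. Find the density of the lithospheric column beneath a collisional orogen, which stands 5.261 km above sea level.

2540 kg/m³

Pratt balance: ρ_ref D = ρ (D + h).
ρ = ρ_ref D/(D + h) = 2690 × 87.97 km/(87.97 km + 5.261 km) = 2540 kg/m³.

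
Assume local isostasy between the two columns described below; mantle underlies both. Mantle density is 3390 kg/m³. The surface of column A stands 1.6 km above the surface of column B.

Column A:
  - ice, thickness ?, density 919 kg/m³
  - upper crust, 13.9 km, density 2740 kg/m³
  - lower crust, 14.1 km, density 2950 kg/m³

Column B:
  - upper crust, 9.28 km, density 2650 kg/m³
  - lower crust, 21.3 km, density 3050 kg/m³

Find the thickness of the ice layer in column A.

1.74 km

Take the compensation level at the base of the deeper column (depth z_c below the surface of column A) and equate Σ ρ_i t_i down to z_c; mantle fills any gap and the z_c terms cancel.
Column A: x×919 + 13.9×2740 + 14.1×2950 + (z_c − 28 − x)×3390
Column B: 1.6×0 + 9.28×2650 + 21.3×3050 + (z_c − 1.6 − 30.58)×3390
The z_c×3390 term appears on both sides and cancels. Collect the known terms of each column as K = Σ(ρt)_known − 3390 × (depth of known layers): K_A = 79681 − 3390×28 = −15239; K_B = 89557 − 3390×(1.6 + 30.58) = −19533.2.
Balance: K_A − x×(3390 − 919) = K_B, so x = (K_A − K_B)/(3390 − 919) = 4294.2/2471 = 1.74 km.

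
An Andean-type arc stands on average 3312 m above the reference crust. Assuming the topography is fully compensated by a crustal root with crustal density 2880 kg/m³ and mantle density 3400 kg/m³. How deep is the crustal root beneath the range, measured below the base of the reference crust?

In Airy isostatic equilibrium: the weight of the topography is balanced by the buoyancy of the root, ρ_c h = (ρ_m − ρ_c) r.
r = h · ρ_c / (ρ_m − ρ_c) = 3312 m × 2880 / (3400 − 2880) = 18300 m.

18300 m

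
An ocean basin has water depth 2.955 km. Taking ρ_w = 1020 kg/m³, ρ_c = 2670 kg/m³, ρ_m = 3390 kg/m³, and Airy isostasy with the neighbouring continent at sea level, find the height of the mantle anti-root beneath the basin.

6.77 km

By Archimedes' principle applied to the lithosphere: replacing crust with seawater at the top is compensated by replacing crust with mantle at the base: d (ρ_c − ρ_w) = a (ρ_m − ρ_c).
a = d (ρ_c − ρ_w)/(ρ_m − ρ_c) = 2.955 km × 1650/720 = 6.77 km.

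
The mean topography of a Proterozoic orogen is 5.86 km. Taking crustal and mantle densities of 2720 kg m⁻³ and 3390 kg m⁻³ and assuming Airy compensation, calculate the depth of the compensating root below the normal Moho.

For local isostatic compensation: the weight of the topography is balanced by the buoyancy of the root, ρ_c h = (ρ_m − ρ_c) r.
r = h · ρ_c / (ρ_m − ρ_c) = 5.86 km × 2720 / (3390 − 2720) = 23.8 km.

23.8 km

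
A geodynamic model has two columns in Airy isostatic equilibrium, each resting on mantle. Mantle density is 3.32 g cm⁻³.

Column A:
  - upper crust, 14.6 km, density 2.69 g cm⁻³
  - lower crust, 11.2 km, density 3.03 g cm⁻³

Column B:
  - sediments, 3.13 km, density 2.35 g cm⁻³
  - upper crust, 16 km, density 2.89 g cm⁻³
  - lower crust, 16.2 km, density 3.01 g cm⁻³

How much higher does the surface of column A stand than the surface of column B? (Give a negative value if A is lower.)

−0.751 km

For any compensation level in the mantle, the mantle terms cancel and isostasy reduces to e = (Σt_A − Σt_B) − (Σ(ρt)_A − Σ(ρt)_B) / ρ_m.
Σt_A = 25.8 km; Σt_B = 35.33 km; Σ(ρt)_A = 73.21; Σ(ρt)_B = 102.3575 (in km·g cm⁻³).
e = (25.8 − 35.33) − (73.21 − 102.3575) / 3.32 = −0.751 km.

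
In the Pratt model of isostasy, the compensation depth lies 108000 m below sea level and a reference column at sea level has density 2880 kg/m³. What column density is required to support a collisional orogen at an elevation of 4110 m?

2770 kg/m³

Pratt balance: ρ_ref D = ρ (D + h).
ρ = ρ_ref D/(D + h) = 2880 × 108000 m/(108000 m + 4110 m) = 2770 kg/m³.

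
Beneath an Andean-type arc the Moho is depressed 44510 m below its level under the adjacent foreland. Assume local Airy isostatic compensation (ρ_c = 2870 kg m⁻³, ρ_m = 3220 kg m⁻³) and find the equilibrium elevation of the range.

By Archimedes' principle applied to the lithosphere: ρ_c h = (ρ_m − ρ_c) r.
h = r (ρ_m − ρ_c) / ρ_c = 44510 m × (3220 − 2870) / 2870 = 5430 m.

5430 m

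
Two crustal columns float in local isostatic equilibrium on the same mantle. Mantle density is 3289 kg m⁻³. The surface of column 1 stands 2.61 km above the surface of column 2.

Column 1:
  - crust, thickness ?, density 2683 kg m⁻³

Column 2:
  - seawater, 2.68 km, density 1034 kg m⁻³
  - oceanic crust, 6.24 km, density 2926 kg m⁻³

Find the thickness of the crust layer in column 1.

Take the compensation level at the base of the deeper column (depth z_c below the surface of column 1) and equate Σ ρ_i t_i down to z_c; mantle fills any gap and the z_c terms cancel.
Column 1: x×2683 + (z_c − 0 − x)×3289
Column 2: 2.61×0 + 2.68×1034 + 6.24×2926 + (z_c − 2.61 − 8.92)×3289
The z_c×3289 term appears on both sides and cancels. Collect the known terms of each column as K = Σ(ρt)_known − 3289 × (depth of known layers): K_1 = 0 − 3289×0 = 0; K_2 = 21029.36 − 3289×(2.61 + 8.92) = −16892.81.
Balance: K_1 − x×(3289 − 2683) = K_2, so x = (K_1 − K_2)/(3289 − 2683) = 16892.8/606 = 27.9 km.

27.9 km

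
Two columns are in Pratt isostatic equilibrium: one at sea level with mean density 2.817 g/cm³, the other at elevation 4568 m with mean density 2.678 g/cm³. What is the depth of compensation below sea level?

ρ_ref D = ρ (D + h) → D (ρ_ref − ρ) = ρ h.
D = ρ h/(ρ_ref − ρ) = 2.678 × 4568 m/(2.817 − 2.678) = 88000 m.

88000 m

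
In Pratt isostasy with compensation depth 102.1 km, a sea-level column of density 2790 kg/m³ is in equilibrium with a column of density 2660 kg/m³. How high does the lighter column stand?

ρ_ref D = ρ (D + h) → h = D (ρ_ref − ρ)/ρ.
h = 102.1 km × (2790 − 2660)/2660 = 4.99 km.

4.99 km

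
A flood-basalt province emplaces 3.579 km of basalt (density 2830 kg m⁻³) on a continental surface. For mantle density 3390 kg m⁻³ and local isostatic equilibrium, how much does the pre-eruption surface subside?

Subaerial loading: s = t ρ_load / ρ_m.
s = 3.579 km × 2830/3390 = 2.99 km.

2.99 km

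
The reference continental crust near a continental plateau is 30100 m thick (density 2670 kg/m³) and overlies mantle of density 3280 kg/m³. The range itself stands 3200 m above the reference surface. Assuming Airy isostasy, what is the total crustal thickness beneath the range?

47300 m

Root depth r = h ρ_c / (ρ_m − ρ_c) = 3200 m × 2670 / 610 = 14010 m.
Total thickness = T + h + r = 30100 m + 3200 m + 14010 m = 47300 m.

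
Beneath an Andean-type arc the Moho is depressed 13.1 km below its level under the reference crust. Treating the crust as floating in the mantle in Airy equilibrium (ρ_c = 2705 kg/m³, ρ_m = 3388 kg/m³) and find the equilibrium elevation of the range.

3.31 km

Balancing pressure at the compensation depth: ρ_c h = (ρ_m − ρ_c) r.
h = r (ρ_m − ρ_c) / ρ_c = 13.1 km × (3388 − 2705) / 2705 = 3.31 km.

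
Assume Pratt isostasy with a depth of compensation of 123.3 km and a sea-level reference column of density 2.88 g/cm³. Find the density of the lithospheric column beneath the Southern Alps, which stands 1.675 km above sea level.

Pratt balance: ρ_ref D = ρ (D + h).
ρ = ρ_ref D/(D + h) = 2.88 × 123.3 km/(123.3 km + 1.675 km) = 2.84 g/cm³.

2.84 g/cm³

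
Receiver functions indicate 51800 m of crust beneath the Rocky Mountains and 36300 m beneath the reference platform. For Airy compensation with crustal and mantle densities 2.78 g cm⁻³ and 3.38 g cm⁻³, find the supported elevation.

2750 m

Excess crust Δ = 51800 m − 36300 m = 15500 m, split between elevation h and root r with h + r = Δ.
Airy balance ρ_c h = (ρ_m − ρ_c) r gives r = h ρ_c/(ρ_m − ρ_c), so h (1 + ρ_c/(ρ_m − ρ_c)) = Δ, i.e. h = Δ (ρ_m − ρ_c)/ρ_m.
h = 15500 m × 0.6/3.38 = 2750 m.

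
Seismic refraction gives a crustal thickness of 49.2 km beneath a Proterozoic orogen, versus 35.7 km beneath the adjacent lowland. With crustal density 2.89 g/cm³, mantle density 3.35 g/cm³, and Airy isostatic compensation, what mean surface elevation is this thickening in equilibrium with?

1.85 km

Excess crust Δ = 49.2 km − 35.7 km = 13.5 km, split between elevation h and root r with h + r = Δ.
Airy balance ρ_c h = (ρ_m − ρ_c) r gives r = h ρ_c/(ρ_m − ρ_c), so h (1 + ρ_c/(ρ_m − ρ_c)) = Δ, i.e. h = Δ (ρ_m − ρ_c)/ρ_m.
h = 13.5 km × 0.46/3.35 = 1.85 km.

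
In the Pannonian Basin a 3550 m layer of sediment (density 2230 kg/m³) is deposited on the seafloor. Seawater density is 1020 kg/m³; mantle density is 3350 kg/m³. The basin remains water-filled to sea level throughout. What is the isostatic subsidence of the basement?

1840 m

Submarine loading: the sediment displaces seawater, and the subsidence is in turn flooded, so s (ρ_m − ρ_w) = t (ρ_sed − ρ_w).
s = 3550 m × (2230 − 1020) / (3350 − 1020) = 1840 m.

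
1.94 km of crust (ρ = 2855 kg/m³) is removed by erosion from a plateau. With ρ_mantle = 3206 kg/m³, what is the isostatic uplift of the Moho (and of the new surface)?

Unloading: uplift u = e ρ_c/ρ_m = 1.94 km × 2855/3206 = 1.73 km.

1.73 km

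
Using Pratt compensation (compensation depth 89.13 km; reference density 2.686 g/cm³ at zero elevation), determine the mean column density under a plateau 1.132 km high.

2.65 g/cm³

Pratt balance: ρ_ref D = ρ (D + h).
ρ = ρ_ref D/(D + h) = 2.686 × 89.13 km/(89.13 km + 1.132 km) = 2.65 g/cm³.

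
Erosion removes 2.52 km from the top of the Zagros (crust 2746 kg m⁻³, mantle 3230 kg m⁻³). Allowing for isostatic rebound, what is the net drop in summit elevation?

Rebound u = e ρ_c/ρ_m = 2.52 km × 2746/3230 = 2.142 km.
Net surface drop = e − u = 2.52 km − 2.142 km = e (ρ_m − ρ_c)/ρ_m = 0.378 km.

0.378 km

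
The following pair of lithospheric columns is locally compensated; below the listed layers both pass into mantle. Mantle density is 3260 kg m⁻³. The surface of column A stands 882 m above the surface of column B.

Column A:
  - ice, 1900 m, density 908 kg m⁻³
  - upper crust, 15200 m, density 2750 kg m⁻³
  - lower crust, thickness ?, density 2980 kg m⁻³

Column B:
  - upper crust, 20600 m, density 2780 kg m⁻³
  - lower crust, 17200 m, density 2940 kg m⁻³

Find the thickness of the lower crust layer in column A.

21600 m

Take the compensation level at the base of the deeper column (depth z_c below the surface of column A) and equate Σ ρ_i t_i down to z_c; mantle fills any gap and the z_c terms cancel.
Column A: 1900×908 + 15200×2750 + x×2980 + (z_c − 17100 − x)×3260
Column B: 882×0 + 20600×2780 + 17200×2940 + (z_c − 882 − 37800)×3260
The z_c×3260 term appears on both sides and cancels. Collect the known terms of each column as K = Σ(ρt)_known − 3260 × (depth of known layers): K_A = 43525200 − 3260×17100 = −12220800; K_B = 107836000 − 3260×(882 + 37800) = −18267320.
Balance: K_A − x×(3260 − 2980) = K_B, so x = (K_A − K_B)/(3260 − 2980) = 6046520/280 = 21600 m.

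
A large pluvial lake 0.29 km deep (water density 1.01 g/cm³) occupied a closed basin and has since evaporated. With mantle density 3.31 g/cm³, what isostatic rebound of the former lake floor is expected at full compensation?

u = d ρ_w/ρ_m = 0.29 km × 1.01/3.31 = 0.0885 km.

0.0885 km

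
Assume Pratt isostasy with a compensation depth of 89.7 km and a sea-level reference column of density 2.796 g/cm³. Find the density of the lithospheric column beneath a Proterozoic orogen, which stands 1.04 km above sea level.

Pratt balance: ρ_ref D = ρ (D + h).
ρ = ρ_ref D/(D + h) = 2.796 × 89.7 km/(89.7 km + 1.04 km) = 2.76 g/cm³.

2.76 g/cm³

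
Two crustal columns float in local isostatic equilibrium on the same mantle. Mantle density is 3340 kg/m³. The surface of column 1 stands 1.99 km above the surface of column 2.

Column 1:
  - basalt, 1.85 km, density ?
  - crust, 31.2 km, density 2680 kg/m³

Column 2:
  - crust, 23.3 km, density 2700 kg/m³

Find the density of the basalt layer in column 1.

2820 kg/m³

Take the compensation level at the base of the deeper column (depth z_c below the surface of column 1) and equate Σ ρ_i t_i down to z_c; mantle fills any gap and the z_c terms cancel.
Column 1: 1.85×ρ + 31.2×2680 + (z_c − 33.05)×3340
Column 2: 1.99×0 + 23.3×2700 + (z_c − 1.99 − 23.3)×3340
The z_c×3340 term appears on both sides and cancels. Collect the known terms of each column as K = Σ(ρt)_known − 3340 × (depth of known layers): K_1 = 83616 − 3340×33.05 = −26771; K_2 = 62910 − 3340×(1.99 + 23.3) = −21558.6.
Balance: K_1 + 1.85×ρ = K_2, so ρ = (K_2 − K_1)/1.85 = 5212.4/1.85 = 2820 kg/m³.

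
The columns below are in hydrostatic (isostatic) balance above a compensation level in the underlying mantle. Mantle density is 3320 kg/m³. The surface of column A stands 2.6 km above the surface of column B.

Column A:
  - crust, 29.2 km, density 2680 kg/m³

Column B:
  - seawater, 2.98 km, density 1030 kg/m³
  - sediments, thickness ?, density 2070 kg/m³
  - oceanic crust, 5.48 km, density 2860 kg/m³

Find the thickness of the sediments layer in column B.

Take the compensation level at the base of the deeper column (depth z_c below the surface of column A) and equate Σ ρ_i t_i down to z_c; mantle fills any gap and the z_c terms cancel.
Column A: 29.2×2680 + (z_c − 29.2)×3320
Column B: 2.6×0 + 2.98×1030 + x×2070 + 5.48×2860 + (z_c − 2.6 − 8.46 − x)×3320
The z_c×3320 term appears on both sides and cancels. Collect the known terms of each column as K = Σ(ρt)_known − 3320 × (depth of known layers): K_A = 78256 − 3320×29.2 = −18688; K_B = 18742.2 − 3320×(2.6 + 8.46) = −17977.
Balance: K_A = K_B − x×(3320 − 2070), so x = (K_B − K_A)/(3320 − 2070) = 711/1250 = 0.569 km.

0.569 km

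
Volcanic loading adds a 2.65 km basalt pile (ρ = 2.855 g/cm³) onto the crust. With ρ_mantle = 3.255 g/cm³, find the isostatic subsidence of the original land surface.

Subaerial loading: s = t ρ_load / ρ_m.
s = 2.65 km × 2.855/3.255 = 2.32 km.

2.32 km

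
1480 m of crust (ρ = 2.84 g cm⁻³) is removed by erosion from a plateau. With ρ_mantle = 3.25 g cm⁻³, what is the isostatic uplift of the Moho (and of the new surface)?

1290 m

Unloading: uplift u = e ρ_c/ρ_m = 1480 m × 2.84/3.25 = 1290 m.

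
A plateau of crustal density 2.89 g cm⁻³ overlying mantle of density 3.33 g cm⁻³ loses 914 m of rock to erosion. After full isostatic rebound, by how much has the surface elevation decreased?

Rebound u = e ρ_c/ρ_m = 914 m × 2.89/3.33 = 793.2 m.
Net surface drop = e − u = 914 m − 793.2 m = e (ρ_m − ρ_c)/ρ_m = 121 m.

121 m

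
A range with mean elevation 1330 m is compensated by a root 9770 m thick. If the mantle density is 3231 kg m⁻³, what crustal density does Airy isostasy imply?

ρ_c h = (ρ_m − ρ_c) r → ρ_c (h + r) = ρ_m r → ρ_c = ρ_m r / (h + r).
ρ_c = 3231 × 9770 m / (1330 m + 9770 m) = 2840 kg m⁻³.

2840 kg m⁻³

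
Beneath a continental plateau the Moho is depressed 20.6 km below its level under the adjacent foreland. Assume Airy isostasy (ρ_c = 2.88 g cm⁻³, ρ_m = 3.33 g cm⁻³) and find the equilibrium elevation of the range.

For local isostatic compensation: ρ_c h = (ρ_m − ρ_c) r.
h = r (ρ_m − ρ_c) / ρ_c = 20.6 km × (3.33 − 2.88) / 2.88 = 3.22 km.

3.22 km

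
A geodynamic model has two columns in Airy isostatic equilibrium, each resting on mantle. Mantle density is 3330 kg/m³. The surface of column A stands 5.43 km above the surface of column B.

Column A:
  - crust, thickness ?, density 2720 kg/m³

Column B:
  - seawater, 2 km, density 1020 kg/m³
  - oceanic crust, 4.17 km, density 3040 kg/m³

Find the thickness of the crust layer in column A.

Take the compensation level at the base of the deeper column (depth z_c below the surface of column A) and equate Σ ρ_i t_i down to z_c; mantle fills any gap and the z_c terms cancel.
Column A: x×2720 + (z_c − 0 − x)×3330
Column B: 5.43×0 + 2×1020 + 4.17×3040 + (z_c − 5.43 − 6.17)×3330
The z_c×3330 term appears on both sides and cancels. Collect the known terms of each column as K = Σ(ρt)_known − 3330 × (depth of known layers): K_A = 0 − 3330×0 = 0; K_B = 14716.8 − 3330×(5.43 + 6.17) = −23911.2.
Balance: K_A − x×(3330 − 2720) = K_B, so x = (K_A − K_B)/(3330 − 2720) = 23911.2/610 = 39.2 km.

39.2 km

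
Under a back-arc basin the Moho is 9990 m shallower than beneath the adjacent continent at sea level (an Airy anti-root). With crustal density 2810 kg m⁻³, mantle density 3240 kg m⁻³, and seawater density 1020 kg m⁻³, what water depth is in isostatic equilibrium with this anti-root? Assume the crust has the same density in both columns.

2400 m

Replacing a thickness d of crust by seawater at the top must be balanced by replacing crust with mantle at the base: d (ρ_c − ρ_w) = a (ρ_m − ρ_c).
d = a (ρ_m − ρ_c)/(ρ_c − ρ_w) = 9990 m × 430/1790 = 2400 m.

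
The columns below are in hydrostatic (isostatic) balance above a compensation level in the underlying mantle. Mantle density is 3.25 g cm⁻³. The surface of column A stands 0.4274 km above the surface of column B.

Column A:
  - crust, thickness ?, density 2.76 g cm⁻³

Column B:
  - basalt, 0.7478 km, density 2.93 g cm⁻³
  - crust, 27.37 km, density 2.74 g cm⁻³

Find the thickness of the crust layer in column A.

Take the compensation level at the base of the deeper column (depth z_c below the surface of column A) and equate Σ ρ_i t_i down to z_c; mantle fills any gap and the z_c terms cancel.
Column A: x×2.76 + (z_c − 0 − x)×3.25
Column B: 0.4274×0 + 0.7478×2.93 + 27.37×2.74 + (z_c − 0.4274 − 28.1178)×3.25
The z_c×3.25 term appears on both sides and cancels. Collect the known terms of each column as K = Σ(ρt)_known − 3.25 × (depth of known layers): K_A = 0 − 3.25×0 = 0; K_B = 77.184854 − 3.25×(0.4274 + 28.1178) = −15.587046.
Balance: K_A − x×(3.25 − 2.76) = K_B, so x = (K_A − K_B)/(3.25 − 2.76) = 15.587/0.49 = 31.8 km.

31.8 km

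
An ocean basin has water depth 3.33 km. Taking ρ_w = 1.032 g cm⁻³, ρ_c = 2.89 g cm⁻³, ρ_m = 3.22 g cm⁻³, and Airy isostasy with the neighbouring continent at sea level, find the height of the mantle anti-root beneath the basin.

18.7 km

In Airy isostatic equilibrium: replacing crust with seawater at the top is compensated by replacing crust with mantle at the base: d (ρ_c − ρ_w) = a (ρ_m − ρ_c).
a = d (ρ_c − ρ_w)/(ρ_m − ρ_c) = 3.33 km × 1.858/0.33 = 18.7 km.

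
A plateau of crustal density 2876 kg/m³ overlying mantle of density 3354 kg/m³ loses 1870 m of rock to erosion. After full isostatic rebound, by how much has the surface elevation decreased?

Rebound u = e ρ_c/ρ_m = 1870 m × 2876/3354 = 1603 m.
Net surface drop = e − u = 1870 m − 1603 m = e (ρ_m − ρ_c)/ρ_m = 267 m.

267 m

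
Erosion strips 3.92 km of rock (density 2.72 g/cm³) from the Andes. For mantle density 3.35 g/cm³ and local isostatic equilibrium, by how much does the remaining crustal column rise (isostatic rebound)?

3.18 km

Unloading: uplift u = e ρ_c/ρ_m = 3.92 km × 2.72/3.35 = 3.18 km.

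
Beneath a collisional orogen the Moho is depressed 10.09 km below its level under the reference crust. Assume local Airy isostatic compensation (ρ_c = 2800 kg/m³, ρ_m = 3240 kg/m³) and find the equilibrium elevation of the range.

In Airy isostatic equilibrium: ρ_c h = (ρ_m − ρ_c) r.
h = r (ρ_m − ρ_c) / ρ_c = 10.09 km × (3240 − 2800) / 2800 = 1.59 km.

1.59 km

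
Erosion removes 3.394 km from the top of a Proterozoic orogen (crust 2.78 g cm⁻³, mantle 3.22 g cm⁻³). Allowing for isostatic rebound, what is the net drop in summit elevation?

Rebound u = e ρ_c/ρ_m = 3.394 km × 2.78/3.22 = 2.93 km.
Net surface drop = e − u = 3.394 km − 2.93 km = e (ρ_m − ρ_c)/ρ_m = 0.464 km.

0.464 km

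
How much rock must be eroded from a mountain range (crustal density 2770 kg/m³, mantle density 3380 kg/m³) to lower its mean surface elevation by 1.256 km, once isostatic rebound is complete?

6.96 km

Net drop Δ = e − u = e − e ρ_c/ρ_m = e (ρ_m − ρ_c)/ρ_m.
e = Δ ρ_m/(ρ_m − ρ_c) = 1.256 km × 3380/610 = 6.96 km.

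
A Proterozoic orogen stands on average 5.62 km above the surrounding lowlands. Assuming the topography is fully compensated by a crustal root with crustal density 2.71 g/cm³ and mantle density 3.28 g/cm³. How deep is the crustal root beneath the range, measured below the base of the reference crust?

In Airy isostatic equilibrium: the weight of the topography is balanced by the buoyancy of the root, ρ_c h = (ρ_m − ρ_c) r.
r = h · ρ_c / (ρ_m − ρ_c) = 5.62 km × 2.71 / (3.28 − 2.71) = 26.7 km.

26.7 km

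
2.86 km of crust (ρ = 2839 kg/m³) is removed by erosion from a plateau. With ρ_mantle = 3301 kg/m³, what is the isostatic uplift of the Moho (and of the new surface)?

2.46 km

Unloading: uplift u = e ρ_c/ρ_m = 2.86 km × 2839/3301 = 2.46 km.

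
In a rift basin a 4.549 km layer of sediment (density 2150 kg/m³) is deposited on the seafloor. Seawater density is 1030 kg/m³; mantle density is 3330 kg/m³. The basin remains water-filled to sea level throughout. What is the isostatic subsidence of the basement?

2.22 km

Submarine loading: the sediment displaces seawater, and the subsidence is in turn flooded, so s (ρ_m − ρ_w) = t (ρ_sed − ρ_w).
s = 4.549 km × (2150 − 1030) / (3330 − 1030) = 2.22 km.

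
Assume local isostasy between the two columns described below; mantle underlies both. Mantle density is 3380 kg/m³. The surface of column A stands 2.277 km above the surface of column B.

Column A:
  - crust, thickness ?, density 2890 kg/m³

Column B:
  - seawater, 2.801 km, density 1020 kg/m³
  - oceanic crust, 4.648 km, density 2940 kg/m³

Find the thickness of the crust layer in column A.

Take the compensation level at the base of the deeper column (depth z_c below the surface of column A) and equate Σ ρ_i t_i down to z_c; mantle fills any gap and the z_c terms cancel.
Column A: x×2890 + (z_c − 0 − x)×3380
Column B: 2.277×0 + 2.801×1020 + 4.648×2940 + (z_c − 2.277 − 7.449)×3380
The z_c×3380 term appears on both sides and cancels. Collect the known terms of each column as K = Σ(ρt)_known − 3380 × (depth of known layers): K_A = 0 − 3380×0 = 0; K_B = 16522.14 − 3380×(2.277 + 7.449) = −16351.74.
Balance: K_A − x×(3380 − 2890) = K_B, so x = (K_A − K_B)/(3380 − 2890) = 16351.7/490 = 33.4 km.

33.4 km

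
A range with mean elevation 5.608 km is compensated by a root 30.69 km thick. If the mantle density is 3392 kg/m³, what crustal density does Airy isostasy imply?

2870 kg/m³

ρ_c h = (ρ_m − ρ_c) r → ρ_c (h + r) = ρ_m r → ρ_c = ρ_m r / (h + r).
ρ_c = 3392 × 30.69 km / (5.608 km + 30.69 km) = 2870 kg/m³.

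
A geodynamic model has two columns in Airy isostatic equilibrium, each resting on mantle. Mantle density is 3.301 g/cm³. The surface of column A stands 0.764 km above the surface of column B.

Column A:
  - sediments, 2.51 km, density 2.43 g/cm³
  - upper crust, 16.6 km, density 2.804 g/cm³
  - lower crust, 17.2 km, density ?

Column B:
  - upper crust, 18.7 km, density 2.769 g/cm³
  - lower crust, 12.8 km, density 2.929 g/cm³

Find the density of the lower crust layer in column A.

2.91 g/cm³

Take the compensation level at the base of the deeper column (depth z_c below the surface of column A) and equate Σ ρ_i t_i down to z_c; mantle fills any gap and the z_c terms cancel.
Column A: 2.51×2.43 + 16.6×2.804 + 17.2×ρ + (z_c − 36.31)×3.301
Column B: 0.764×0 + 18.7×2.769 + 12.8×2.929 + (z_c − 0.764 − 31.5)×3.301
The z_c×3.301 term appears on both sides and cancels. Collect the known terms of each column as K = Σ(ρt)_known − 3.301 × (depth of known layers): K_A = 52.6457 − 3.301×36.31 = −67.21361; K_B = 89.2715 − 3.301×(0.764 + 31.5) = −17.231964.
Balance: K_A + 17.2×ρ = K_B, so ρ = (K_B − K_A)/17.2 = 49.9816/17.2 = 2.91 g/cm³.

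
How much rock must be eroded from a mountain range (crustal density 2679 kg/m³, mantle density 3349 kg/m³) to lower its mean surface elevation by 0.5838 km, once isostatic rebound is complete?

Net drop Δ = e − u = e − e ρ_c/ρ_m = e (ρ_m − ρ_c)/ρ_m.
e = Δ ρ_m/(ρ_m − ρ_c) = 0.5838 km × 3349/670 = 2.92 km.

2.92 km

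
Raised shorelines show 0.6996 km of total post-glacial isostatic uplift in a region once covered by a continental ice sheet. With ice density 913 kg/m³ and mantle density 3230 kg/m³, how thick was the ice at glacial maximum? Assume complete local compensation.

2.48 km

u = t ρ_ice/ρ_m → t = u ρ_m/ρ_ice = 0.6996 km × 3230/913 = 2.48 km.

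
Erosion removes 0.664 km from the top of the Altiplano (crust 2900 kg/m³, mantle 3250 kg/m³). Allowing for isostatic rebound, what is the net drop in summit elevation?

0.0715 km

Rebound u = e ρ_c/ρ_m = 0.664 km × 2900/3250 = 0.5925 km.
Net surface drop = e − u = 0.664 km − 0.5925 km = e (ρ_m − ρ_c)/ρ_m = 0.0715 km.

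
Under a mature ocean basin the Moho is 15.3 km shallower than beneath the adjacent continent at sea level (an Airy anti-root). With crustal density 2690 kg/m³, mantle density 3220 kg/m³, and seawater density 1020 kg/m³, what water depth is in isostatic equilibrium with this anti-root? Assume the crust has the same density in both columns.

Replacing a thickness d of crust by seawater at the top must be balanced by replacing crust with mantle at the base: d (ρ_c − ρ_w) = a (ρ_m − ρ_c).
d = a (ρ_m − ρ_c)/(ρ_c − ρ_w) = 15.3 km × 530/1670 = 4.86 km.

4.86 km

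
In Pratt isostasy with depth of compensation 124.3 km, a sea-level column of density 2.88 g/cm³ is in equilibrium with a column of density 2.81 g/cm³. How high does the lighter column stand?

3.1 km

ρ_ref D = ρ (D + h) → h = D (ρ_ref − ρ)/ρ.
h = 124.3 km × (2.88 − 2.81)/2.81 = 3.1 km.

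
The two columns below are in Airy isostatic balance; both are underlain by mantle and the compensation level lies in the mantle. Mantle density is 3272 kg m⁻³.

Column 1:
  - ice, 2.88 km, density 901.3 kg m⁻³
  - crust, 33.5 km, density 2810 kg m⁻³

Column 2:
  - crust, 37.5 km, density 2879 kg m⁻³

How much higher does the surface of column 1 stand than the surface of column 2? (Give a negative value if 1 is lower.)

For any compensation level in the mantle, the mantle terms cancel and isostasy reduces to e = (Σt_1 − Σt_2) − (Σ(ρt)_1 − Σ(ρt)_2) / ρ_m.
Σt_1 = 36.38 km; Σt_2 = 37.5 km; Σ(ρt)_1 = 96730.744; Σ(ρt)_2 = 107962.5 (in km·kg m⁻³).
e = (36.38 − 37.5) − (96730.744 − 107962.5) / 3272 = 2.31 km.

2.31 km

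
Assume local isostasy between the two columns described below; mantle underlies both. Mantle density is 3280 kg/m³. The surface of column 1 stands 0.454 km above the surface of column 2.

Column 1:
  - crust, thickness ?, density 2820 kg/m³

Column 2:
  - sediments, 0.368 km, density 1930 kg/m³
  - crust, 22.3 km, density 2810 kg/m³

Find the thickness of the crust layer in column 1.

27.1 km

Take the compensation level at the base of the deeper column (depth z_c below the surface of column 1) and equate Σ ρ_i t_i down to z_c; mantle fills any gap and the z_c terms cancel.
Column 1: x×2820 + (z_c − 0 − x)×3280
Column 2: 0.454×0 + 0.368×1930 + 22.3×2810 + (z_c − 0.454 − 22.668)×3280
The z_c×3280 term appears on both sides and cancels. Collect the known terms of each column as K = Σ(ρt)_known − 3280 × (depth of known layers): K_1 = 0 − 3280×0 = 0; K_2 = 63373.24 − 3280×(0.454 + 22.668) = −12466.92.
Balance: K_1 − x×(3280 − 2820) = K_2, so x = (K_1 − K_2)/(3280 − 2820) = 12466.9/460 = 27.1 km.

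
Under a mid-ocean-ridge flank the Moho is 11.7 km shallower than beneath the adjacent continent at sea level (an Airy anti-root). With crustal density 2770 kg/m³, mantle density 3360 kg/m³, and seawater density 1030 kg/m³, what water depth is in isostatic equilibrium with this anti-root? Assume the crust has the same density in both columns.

Replacing a thickness d of crust by seawater at the top must be balanced by replacing crust with mantle at the base: d (ρ_c − ρ_w) = a (ρ_m − ρ_c).
d = a (ρ_m − ρ_c)/(ρ_c − ρ_w) = 11.7 km × 590/1740 = 3.97 km.

3.97 km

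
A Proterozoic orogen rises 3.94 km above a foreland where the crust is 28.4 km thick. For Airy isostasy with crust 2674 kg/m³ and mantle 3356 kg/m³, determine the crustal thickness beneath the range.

Root depth r = h ρ_c / (ρ_m − ρ_c) = 3.94 km × 2674 / 682 = 15.45 km.
Total thickness = T + h + r = 28.4 km + 3.94 km + 15.45 km = 47.8 km.

47.8 km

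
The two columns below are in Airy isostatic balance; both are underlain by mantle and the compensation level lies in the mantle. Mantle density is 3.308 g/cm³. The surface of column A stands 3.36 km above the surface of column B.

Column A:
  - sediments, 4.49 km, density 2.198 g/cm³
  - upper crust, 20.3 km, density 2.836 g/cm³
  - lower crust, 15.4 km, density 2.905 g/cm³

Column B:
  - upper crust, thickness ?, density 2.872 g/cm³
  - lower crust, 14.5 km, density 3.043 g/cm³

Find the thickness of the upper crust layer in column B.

13.3 km

Take the compensation level at the base of the deeper column (depth z_c below the surface of column A) and equate Σ ρ_i t_i down to z_c; mantle fills any gap and the z_c terms cancel.
Column A: 4.49×2.198 + 20.3×2.836 + 15.4×2.905 + (z_c − 40.19)×3.308
Column B: 3.36×0 + x×2.872 + 14.5×3.043 + (z_c − 3.36 − 14.5 − x)×3.308
The z_c×3.308 term appears on both sides and cancels. Collect the known terms of each column as K = Σ(ρt)_known − 3.308 × (depth of known layers): K_A = 112.17682 − 3.308×40.19 = −20.7717; K_B = 44.1235 − 3.308×(3.36 + 14.5) = −14.95738.
Balance: K_A = K_B − x×(3.308 − 2.872), so x = (K_B − K_A)/(3.308 − 2.872) = 5.81432/0.436 = 13.3 km.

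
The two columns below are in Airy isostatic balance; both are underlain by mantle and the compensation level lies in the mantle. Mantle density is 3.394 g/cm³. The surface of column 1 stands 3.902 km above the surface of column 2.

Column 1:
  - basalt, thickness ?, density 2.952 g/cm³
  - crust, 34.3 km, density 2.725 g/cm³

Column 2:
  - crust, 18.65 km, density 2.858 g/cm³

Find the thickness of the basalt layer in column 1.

Take the compensation level at the base of the deeper column (depth z_c below the surface of column 1) and equate Σ ρ_i t_i down to z_c; mantle fills any gap and the z_c terms cancel.
Column 1: x×2.952 + 34.3×2.725 + (z_c − 34.3 − x)×3.394
Column 2: 3.902×0 + 18.65×2.858 + (z_c − 3.902 − 18.65)×3.394
The z_c×3.394 term appears on both sides and cancels. Collect the known terms of each column as K = Σ(ρt)_known − 3.394 × (depth of known layers): K_1 = 93.4675 − 3.394×34.3 = −22.9467; K_2 = 53.3017 − 3.394×(3.902 + 18.65) = −23.239788.
Balance: K_1 − x×(3.394 − 2.952) = K_2, so x = (K_1 − K_2)/(3.394 − 2.952) = 0.293088/0.442 = 0.663 km.

0.663 km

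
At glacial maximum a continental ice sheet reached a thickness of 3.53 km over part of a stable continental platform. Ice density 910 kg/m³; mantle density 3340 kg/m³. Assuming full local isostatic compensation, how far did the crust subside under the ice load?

0.962 km

Isostatic balance requires: the ice load ρ_ice t is balanced by mantle displaced below, ρ_m s.
s = t ρ_ice / ρ_m = 3.53 km × 910/3340 = 0.962 km.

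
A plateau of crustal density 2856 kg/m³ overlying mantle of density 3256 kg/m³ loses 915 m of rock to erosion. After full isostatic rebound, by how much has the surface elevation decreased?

112 m

Rebound u = e ρ_c/ρ_m = 915 m × 2856/3256 = 802.6 m.
Net surface drop = e − u = 915 m − 802.6 m = e (ρ_m − ρ_c)/ρ_m = 112 m.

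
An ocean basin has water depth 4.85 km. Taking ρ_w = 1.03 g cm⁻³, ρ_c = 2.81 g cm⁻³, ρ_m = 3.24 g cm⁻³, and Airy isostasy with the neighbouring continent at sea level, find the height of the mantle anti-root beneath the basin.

Balancing pressure at the compensation depth: replacing crust with seawater at the top is compensated by replacing crust with mantle at the base: d (ρ_c − ρ_w) = a (ρ_m − ρ_c).
a = d (ρ_c − ρ_w)/(ρ_m − ρ_c) = 4.85 km × 1.78/0.43 = 20.1 km.

20.1 km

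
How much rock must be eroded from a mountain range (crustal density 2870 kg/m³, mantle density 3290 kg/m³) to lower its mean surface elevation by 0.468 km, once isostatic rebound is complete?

3.67 km

Net drop Δ = e − u = e − e ρ_c/ρ_m = e (ρ_m − ρ_c)/ρ_m.
e = Δ ρ_m/(ρ_m − ρ_c) = 0.468 km × 3290/420 = 3.67 km.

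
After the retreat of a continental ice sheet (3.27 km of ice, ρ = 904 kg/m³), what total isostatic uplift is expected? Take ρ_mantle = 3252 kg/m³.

Removing the load lets mantle flow back in; uplift u satisfies ρ_ice t = ρ_m u.
u = t ρ_ice/ρ_m = 3.27 km × 904/3252 = 0.909 km.

0.909 km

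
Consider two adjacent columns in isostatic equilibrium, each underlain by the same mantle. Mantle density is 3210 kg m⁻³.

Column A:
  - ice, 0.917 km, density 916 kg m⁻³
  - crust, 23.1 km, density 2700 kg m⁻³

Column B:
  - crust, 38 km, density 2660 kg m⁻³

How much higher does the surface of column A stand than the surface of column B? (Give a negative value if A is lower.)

For any compensation level in the mantle, the mantle terms cancel and isostasy reduces to e = (Σt_A − Σt_B) − (Σ(ρt)_A − Σ(ρt)_B) / ρ_m.
Σt_A = 24.017 km; Σt_B = 38 km; Σ(ρt)_A = 63209.972; Σ(ρt)_B = 101080 (in km·kg m⁻³).
e = (24.017 − 38) − (63209.972 − 101080) / 3210 = −2.19 km.

−2.19 km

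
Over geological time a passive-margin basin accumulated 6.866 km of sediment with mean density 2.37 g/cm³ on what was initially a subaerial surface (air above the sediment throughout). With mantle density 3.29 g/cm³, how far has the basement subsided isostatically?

4.95 km

Subaerial load: s = t ρ_sed / ρ_m = 6.866 km × 2.37/3.29 = 4.95 km.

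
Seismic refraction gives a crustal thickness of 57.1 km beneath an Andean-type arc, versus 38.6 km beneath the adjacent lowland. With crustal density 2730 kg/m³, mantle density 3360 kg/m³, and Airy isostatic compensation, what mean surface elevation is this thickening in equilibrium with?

Excess crust Δ = 57.1 km − 38.6 km = 18.5 km, split between elevation h and root r with h + r = Δ.
Airy balance ρ_c h = (ρ_m − ρ_c) r gives r = h ρ_c/(ρ_m − ρ_c), so h (1 + ρ_c/(ρ_m − ρ_c)) = Δ, i.e. h = Δ (ρ_m − ρ_c)/ρ_m.
h = 18.5 km × 630/3360 = 3.47 km.

3.47 km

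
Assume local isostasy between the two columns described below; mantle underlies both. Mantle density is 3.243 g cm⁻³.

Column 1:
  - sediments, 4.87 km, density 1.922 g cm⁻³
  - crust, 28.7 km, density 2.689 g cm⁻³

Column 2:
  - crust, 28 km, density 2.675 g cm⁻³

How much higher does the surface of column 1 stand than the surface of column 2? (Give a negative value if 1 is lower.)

For any compensation level in the mantle, the mantle terms cancel and isostasy reduces to e = (Σt_1 − Σt_2) − (Σ(ρt)_1 − Σ(ρt)_2) / ρ_m.
Σt_1 = 33.57 km; Σt_2 = 28 km; Σ(ρt)_1 = 86.53444; Σ(ρt)_2 = 74.9 (in km·g cm⁻³).
e = (33.57 − 28) − (86.53444 − 74.9) / 3.243 = 1.98 km.

1.98 km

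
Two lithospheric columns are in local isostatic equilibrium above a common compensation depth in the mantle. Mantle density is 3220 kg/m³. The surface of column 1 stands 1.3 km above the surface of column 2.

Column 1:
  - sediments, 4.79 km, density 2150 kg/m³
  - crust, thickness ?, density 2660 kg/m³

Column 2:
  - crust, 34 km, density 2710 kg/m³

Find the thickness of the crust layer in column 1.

29.3 km

Take the compensation level at the base of the deeper column (depth z_c below the surface of column 1) and equate Σ ρ_i t_i down to z_c; mantle fills any gap and the z_c terms cancel.
Column 1: 4.79×2150 + x×2660 + (z_c − 4.79 − x)×3220
Column 2: 1.3×0 + 34×2710 + (z_c − 1.3 − 34)×3220
The z_c×3220 term appears on both sides and cancels. Collect the known terms of each column as K = Σ(ρt)_known − 3220 × (depth of known layers): K_1 = 10298.5 − 3220×4.79 = −5125.3; K_2 = 92140 − 3220×(1.3 + 34) = −21526.
Balance: K_1 − x×(3220 − 2660) = K_2, so x = (K_1 − K_2)/(3220 − 2660) = 16400.7/560 = 29.3 km.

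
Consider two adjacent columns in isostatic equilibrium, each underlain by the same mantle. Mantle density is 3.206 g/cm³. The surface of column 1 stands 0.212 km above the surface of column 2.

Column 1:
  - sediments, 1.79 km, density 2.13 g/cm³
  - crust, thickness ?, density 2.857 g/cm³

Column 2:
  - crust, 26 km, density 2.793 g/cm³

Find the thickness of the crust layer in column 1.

Take the compensation level at the base of the deeper column (depth z_c below the surface of column 1) and equate Σ ρ_i t_i down to z_c; mantle fills any gap and the z_c terms cancel.
Column 1: 1.79×2.13 + x×2.857 + (z_c − 1.79 − x)×3.206
Column 2: 0.212×0 + 26×2.793 + (z_c − 0.212 − 26)×3.206
The z_c×3.206 term appears on both sides and cancels. Collect the known terms of each column as K = Σ(ρt)_known − 3.206 × (depth of known layers): K_1 = 3.8127 − 3.206×1.79 = −1.92604; K_2 = 72.618 − 3.206×(0.212 + 26) = −11.417672.
Balance: K_1 − x×(3.206 − 2.857) = K_2, so x = (K_1 − K_2)/(3.206 − 2.857) = 9.49163/0.349 = 27.2 km.

27.2 km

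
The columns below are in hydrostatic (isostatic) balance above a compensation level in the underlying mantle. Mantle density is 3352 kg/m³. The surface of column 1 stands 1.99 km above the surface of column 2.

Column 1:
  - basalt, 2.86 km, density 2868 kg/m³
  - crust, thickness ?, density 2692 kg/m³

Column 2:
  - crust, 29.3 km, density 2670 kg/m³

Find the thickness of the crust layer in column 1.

38.3 km

Take the compensation level at the base of the deeper column (depth z_c below the surface of column 1) and equate Σ ρ_i t_i down to z_c; mantle fills any gap and the z_c terms cancel.
Column 1: 2.86×2868 + x×2692 + (z_c − 2.86 − x)×3352
Column 2: 1.99×0 + 29.3×2670 + (z_c − 1.99 − 29.3)×3352
The z_c×3352 term appears on both sides and cancels. Collect the known terms of each column as K = Σ(ρt)_known − 3352 × (depth of known layers): K_1 = 8202.48 − 3352×2.86 = −1384.24; K_2 = 78231 − 3352×(1.99 + 29.3) = −26653.08.
Balance: K_1 − x×(3352 − 2692) = K_2, so x = (K_1 − K_2)/(3352 − 2692) = 25268.8/660 = 38.3 km.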